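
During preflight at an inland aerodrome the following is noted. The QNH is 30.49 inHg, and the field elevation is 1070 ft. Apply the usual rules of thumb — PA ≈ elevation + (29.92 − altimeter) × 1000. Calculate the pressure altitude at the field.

Pressure correction = (29.92 − 30.49) × 1000 = -570 ft.
Pressure altitude = 1070 + (-570) = 500 ft.

500 ft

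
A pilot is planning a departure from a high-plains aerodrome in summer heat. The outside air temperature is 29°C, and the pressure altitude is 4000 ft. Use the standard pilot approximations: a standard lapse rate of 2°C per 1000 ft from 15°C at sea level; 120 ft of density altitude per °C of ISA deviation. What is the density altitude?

ISA temperature at 4000 ft = 15 − 2 × (4000/1000) = 7°C.
ISA deviation = 29 − 7 = +22°C.
Density altitude = 4000 + 120 × (22) = 4000 + (+2640) = 6640 ft.

6640 ft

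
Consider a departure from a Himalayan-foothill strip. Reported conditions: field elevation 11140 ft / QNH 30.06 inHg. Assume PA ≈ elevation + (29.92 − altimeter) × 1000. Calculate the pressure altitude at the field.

11000 ft

Pressure correction = (29.92 − 30.06) × 1000 = -140 ft.
Pressure altitude = 11140 + (-140) = 11000 ft.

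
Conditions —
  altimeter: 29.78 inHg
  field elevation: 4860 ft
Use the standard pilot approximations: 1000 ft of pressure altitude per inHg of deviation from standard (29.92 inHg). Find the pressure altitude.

5000 ft

Pressure correction = (29.92 − 29.78) × 1000 = +140 ft.
Pressure altitude = 4860 + (+140) = 5000 ft.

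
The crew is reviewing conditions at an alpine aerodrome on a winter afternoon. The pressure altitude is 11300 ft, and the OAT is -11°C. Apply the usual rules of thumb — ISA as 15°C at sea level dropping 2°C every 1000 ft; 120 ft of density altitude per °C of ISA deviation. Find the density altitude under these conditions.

ISA temperature at 11300 ft = 15 − 2 × (11300/1000) = -7.6°C.
ISA deviation = -11 − (-7.6) = -3.4°C.
Density altitude = 11300 + 120 × (-3.4) = 11300 + (-408) = 10892 ft.

10892 ft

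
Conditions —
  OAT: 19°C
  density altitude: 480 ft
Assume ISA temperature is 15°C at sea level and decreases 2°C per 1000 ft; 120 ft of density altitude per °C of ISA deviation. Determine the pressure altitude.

DA = PA + 120 × (OAT − (15 − 2·PA/1000)) = PA + 120·OAT − 1800 + 0.24·PA = 1.24·PA + 120·OAT − 1800.
So 1.24·PA = 480 − 120 × 19 + 1800 = 0.
PA = 0 / 1.24 = 0 ft.

0 ft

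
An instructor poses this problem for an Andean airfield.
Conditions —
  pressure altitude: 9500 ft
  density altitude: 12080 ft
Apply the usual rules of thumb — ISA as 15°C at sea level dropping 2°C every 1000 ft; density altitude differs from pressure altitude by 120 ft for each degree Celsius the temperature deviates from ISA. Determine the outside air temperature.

Density altitude − pressure altitude = 12080 − 9500 = +2580 ft.
At 120 ft/°C that is an ISA deviation of 2580/120 = +21.5°C.
ISA temperature at 9500 ft = 15 − 2 × (9500/1000) = -4°C.
OAT = ISA + deviation = -4 + (+21.5) = 17.5°C.

17.5°C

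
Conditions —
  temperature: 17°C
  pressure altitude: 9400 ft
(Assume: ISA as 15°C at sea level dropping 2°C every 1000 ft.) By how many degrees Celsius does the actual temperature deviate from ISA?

ISA temperature at 9400 ft = 15 − 2 × (9400/1000) = -3.8°C.
Deviation = OAT − ISA = 17 − (-3.8) = +20.8°C.

ISA+20.8°C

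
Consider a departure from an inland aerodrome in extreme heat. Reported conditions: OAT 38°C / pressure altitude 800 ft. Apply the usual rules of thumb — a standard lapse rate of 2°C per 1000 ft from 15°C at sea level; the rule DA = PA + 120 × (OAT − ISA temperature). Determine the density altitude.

3752 ft

ISA temperature at 800 ft = 15 − 2 × (800/1000) = 13.4°C.
ISA deviation = 38 − 13.4 = +24.6°C.
Density altitude = 800 + 120 × (24.6) = 800 + (+2952) = 3752 ft.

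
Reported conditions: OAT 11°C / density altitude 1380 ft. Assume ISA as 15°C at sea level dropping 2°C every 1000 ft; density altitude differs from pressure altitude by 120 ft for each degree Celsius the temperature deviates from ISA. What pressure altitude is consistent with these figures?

DA = PA + 120 × (OAT − (15 − 2·PA/1000)) = PA + 120·OAT − 1800 + 0.24·PA = 1.24·PA + 120·OAT − 1800.
So 1.24·PA = 1380 − 120 × 11 + 1800 = 1860.
PA = 1860 / 1.24 = 1500 ft.

1500 ft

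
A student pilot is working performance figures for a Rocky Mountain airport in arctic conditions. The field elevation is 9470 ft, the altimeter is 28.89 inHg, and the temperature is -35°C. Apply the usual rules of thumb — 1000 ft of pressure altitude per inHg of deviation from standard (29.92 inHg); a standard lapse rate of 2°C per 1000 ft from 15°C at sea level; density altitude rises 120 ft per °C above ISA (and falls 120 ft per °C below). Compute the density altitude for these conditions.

7020 ft

Pressure altitude = 9470 + (29.92 − 28.89) × 1000 = 9470 + (+1030) = 10500 ft.
ISA temperature at 10500 ft = 15 − 2 × (10500/1000) = -6°C.
ISA deviation = -35 − (-6) = -29°C.
Density altitude = 10500 + 120 × (-29) = 7020 ft.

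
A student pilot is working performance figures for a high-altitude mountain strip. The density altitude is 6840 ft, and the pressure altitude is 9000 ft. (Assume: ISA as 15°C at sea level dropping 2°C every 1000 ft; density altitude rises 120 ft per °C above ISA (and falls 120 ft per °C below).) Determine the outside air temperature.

-21°C

Density altitude − pressure altitude = 6840 − 9000 = -2160 ft.
At 120 ft/°C that is an ISA deviation of -2160/120 = -18°C.
ISA temperature at 9000 ft = 15 − 2 × (9000/1000) = -3°C.
OAT = ISA + deviation = -3 + (-18) = -21°C.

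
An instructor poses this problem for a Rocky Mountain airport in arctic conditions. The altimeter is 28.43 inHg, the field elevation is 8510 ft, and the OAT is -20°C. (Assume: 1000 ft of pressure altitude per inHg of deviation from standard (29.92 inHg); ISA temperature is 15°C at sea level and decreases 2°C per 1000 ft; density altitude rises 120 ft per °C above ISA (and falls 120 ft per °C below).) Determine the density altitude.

8200 ft

Pressure altitude = 8510 + (29.92 − 28.43) × 1000 = 8510 + (+1490) = 10000 ft.
ISA temperature at 10000 ft = 15 − 2 × (10000/1000) = -5°C.
ISA deviation = -20 − (-5) = -15°C.
Density altitude = 10000 + 120 × (-15) = 8200 ft.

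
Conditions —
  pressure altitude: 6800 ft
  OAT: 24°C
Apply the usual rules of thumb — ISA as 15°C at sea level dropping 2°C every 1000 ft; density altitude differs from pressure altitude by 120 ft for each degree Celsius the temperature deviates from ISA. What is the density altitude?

ISA temperature at 6800 ft = 15 − 2 × (6800/1000) = 1.4°C.
ISA deviation = 24 − 1.4 = +22.6°C.
Density altitude = 6800 + 120 × (22.6) = 6800 + (+2712) = 9512 ft.

9512 ft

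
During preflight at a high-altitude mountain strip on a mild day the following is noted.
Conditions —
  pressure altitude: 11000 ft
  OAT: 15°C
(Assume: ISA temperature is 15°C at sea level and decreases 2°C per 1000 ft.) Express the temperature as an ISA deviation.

ISA temperature at 11000 ft = 15 − 2 × (11000/1000) = -7°C.
Deviation = OAT − ISA = 15 − (-7) = +22°C.

ISA+22°C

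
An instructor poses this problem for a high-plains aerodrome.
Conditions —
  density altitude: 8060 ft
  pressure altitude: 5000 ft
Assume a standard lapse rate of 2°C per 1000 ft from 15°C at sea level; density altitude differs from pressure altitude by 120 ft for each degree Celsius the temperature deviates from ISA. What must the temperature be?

30.5°C

Density altitude − pressure altitude = 8060 − 5000 = +3060 ft.
At 120 ft/°C that is an ISA deviation of 3060/120 = +25.5°C.
ISA temperature at 5000 ft = 15 − 2 × (5000/1000) = 5°C.
OAT = ISA + deviation = 5 + (+25.5) = 30.5°C.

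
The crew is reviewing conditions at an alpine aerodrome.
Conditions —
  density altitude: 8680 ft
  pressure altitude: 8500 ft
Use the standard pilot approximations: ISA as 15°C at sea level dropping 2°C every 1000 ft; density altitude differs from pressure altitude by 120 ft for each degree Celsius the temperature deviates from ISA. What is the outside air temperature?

-0.5°C

Density altitude − pressure altitude = 8680 − 8500 = +180 ft.
At 120 ft/°C that is an ISA deviation of 180/120 = +1.5°C.
ISA temperature at 8500 ft = 15 − 2 × (8500/1000) = -2°C.
OAT = ISA + deviation = -2 + (+1.5) = -0.5°C.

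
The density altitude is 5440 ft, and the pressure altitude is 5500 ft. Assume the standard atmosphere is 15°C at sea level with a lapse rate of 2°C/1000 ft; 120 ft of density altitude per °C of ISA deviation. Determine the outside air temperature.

3.5°C

Density altitude − pressure altitude = 5440 − 5500 = -60 ft.
At 120 ft/°C that is an ISA deviation of -60/120 = -0.5°C.
ISA temperature at 5500 ft = 15 − 2 × (5500/1000) = 4°C.
OAT = ISA + deviation = 4 + (-0.5) = 3.5°C.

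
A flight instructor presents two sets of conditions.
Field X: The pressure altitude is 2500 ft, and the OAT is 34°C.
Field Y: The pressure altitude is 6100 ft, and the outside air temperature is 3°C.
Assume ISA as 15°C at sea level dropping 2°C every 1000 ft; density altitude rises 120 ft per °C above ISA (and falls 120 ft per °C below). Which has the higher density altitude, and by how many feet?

Field Y by 744 ft

Field X: ISA temp = 10°C, deviation +24°C, DA = 2500 + 120 × 24 = 5380 ft.
Field Y: ISA temp = 2.8°C, deviation +0.2°C, DA = 6100 + 120 × 0.2 = 6124 ft.
Field Y is higher by 6124 − 5380 = 744 ft.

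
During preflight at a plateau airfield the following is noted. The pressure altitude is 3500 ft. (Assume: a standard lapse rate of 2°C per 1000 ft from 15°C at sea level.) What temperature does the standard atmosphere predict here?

8°C

ISA temperature = 15 − 2 × (3500/1000) = 15 − 7 = 8°C.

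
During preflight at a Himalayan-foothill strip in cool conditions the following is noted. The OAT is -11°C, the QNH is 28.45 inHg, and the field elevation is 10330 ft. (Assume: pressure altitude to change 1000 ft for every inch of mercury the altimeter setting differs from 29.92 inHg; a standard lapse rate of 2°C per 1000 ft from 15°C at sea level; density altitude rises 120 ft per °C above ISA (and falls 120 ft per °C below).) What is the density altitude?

Pressure altitude = 10330 + (29.92 − 28.45) × 1000 = 10330 + (+1470) = 11800 ft.
ISA temperature at 11800 ft = 15 − 2 × (11800/1000) = -8.6°C.
ISA deviation = -11 − (-8.6) = -2.4°C.
Density altitude = 11800 + 120 × (-2.4) = 11512 ft.

11512 ft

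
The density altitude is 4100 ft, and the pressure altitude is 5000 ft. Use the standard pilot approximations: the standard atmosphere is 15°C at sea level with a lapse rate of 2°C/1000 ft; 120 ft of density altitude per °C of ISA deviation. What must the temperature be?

-2.5°C

Density altitude − pressure altitude = 4100 − 5000 = -900 ft.
At 120 ft/°C that is an ISA deviation of -900/120 = -7.5°C.
ISA temperature at 5000 ft = 15 − 2 × (5000/1000) = 5°C.
OAT = ISA + deviation = 5 + (-7.5) = -2.5°C.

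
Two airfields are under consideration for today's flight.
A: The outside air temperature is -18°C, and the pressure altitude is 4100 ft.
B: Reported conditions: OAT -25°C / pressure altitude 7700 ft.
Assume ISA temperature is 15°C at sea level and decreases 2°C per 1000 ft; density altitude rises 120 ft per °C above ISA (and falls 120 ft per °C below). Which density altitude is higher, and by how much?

B by 3624 ft

A: ISA temp = 6.8°C, deviation -24.8°C, DA = 4100 + 120 × (-24.8) = 1124 ft.
B: ISA temp = -0.4°C, deviation -24.6°C, DA = 7700 + 120 × (-24.6) = 4748 ft.
B is higher by 4748 − 1124 = 3624 ft.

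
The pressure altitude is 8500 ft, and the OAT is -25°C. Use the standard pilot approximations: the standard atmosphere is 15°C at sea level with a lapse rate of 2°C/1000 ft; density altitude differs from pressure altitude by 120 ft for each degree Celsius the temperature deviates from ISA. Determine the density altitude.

5740 ft

ISA temperature at 8500 ft = 15 − 2 × (8500/1000) = -2°C.
ISA deviation = -25 − (-2) = -23°C.
Density altitude = 8500 + 120 × (-23) = 8500 + (-2760) = 5740 ft.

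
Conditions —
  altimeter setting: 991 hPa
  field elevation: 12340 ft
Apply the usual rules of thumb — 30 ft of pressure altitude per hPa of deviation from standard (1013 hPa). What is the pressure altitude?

Pressure correction = (1013 − 991) × 30 = +660 ft.
Pressure altitude = 12340 + (+660) = 13000 ft.

13000 ft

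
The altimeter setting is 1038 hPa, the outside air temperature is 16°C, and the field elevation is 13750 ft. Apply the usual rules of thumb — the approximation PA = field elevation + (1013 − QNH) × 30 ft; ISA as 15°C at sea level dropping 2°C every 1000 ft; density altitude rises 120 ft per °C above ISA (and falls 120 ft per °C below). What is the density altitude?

Pressure altitude = 13750 + (1013 − 1038) × 30 = 13750 + (-750) = 13000 ft.
ISA temperature at 13000 ft = 15 − 2 × (13000/1000) = -11°C.
ISA deviation = 16 − (-11) = +27°C.
Density altitude = 13000 + 120 × (27) = 16240 ft.

16240 ft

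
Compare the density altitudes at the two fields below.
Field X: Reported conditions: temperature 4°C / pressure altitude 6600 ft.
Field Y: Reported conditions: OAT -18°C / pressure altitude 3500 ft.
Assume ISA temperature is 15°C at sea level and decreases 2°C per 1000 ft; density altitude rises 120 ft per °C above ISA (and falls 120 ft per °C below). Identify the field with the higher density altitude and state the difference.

Field X by 6484 ft

Field X: ISA temp = 1.8°C, deviation +2.2°C, DA = 6600 + 120 × 2.2 = 6864 ft.
Field Y: ISA temp = 8°C, deviation -26°C, DA = 3500 + 120 × (-26) = 380 ft.
Field X is higher by 6864 − 380 = 6484 ft.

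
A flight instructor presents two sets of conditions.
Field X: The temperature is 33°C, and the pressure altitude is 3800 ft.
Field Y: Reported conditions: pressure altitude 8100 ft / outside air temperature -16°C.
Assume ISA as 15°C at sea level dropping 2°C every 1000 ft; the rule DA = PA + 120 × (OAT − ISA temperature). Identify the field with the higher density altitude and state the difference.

Field X: ISA temp = 7.4°C, deviation +25.6°C, DA = 3800 + 120 × 25.6 = 6872 ft.
Field Y: ISA temp = -1.2°C, deviation -14.8°C, DA = 8100 + 120 × (-14.8) = 6324 ft.
Field X is higher by 6872 − 6324 = 548 ft.

Field X by 548 ft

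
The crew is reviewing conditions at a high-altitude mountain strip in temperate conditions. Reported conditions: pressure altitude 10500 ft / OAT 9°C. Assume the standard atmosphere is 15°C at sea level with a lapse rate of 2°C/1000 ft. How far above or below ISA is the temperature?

ISA+15°C

ISA temperature at 10500 ft = 15 − 2 × (10500/1000) = -6°C.
Deviation = OAT − ISA = 9 − (-6) = +15°C.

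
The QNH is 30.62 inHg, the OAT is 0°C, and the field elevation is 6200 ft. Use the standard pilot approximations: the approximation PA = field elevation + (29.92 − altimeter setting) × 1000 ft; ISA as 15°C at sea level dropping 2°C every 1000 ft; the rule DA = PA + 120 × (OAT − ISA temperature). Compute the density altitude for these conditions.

5020 ft

Pressure altitude = 6200 + (29.92 − 30.62) × 1000 = 6200 + (-700) = 5500 ft.
ISA temperature at 5500 ft = 15 − 2 × (5500/1000) = 4°C.
ISA deviation = 0 − 4 = -4°C.
Density altitude = 5500 + 120 × (-4) = 5020 ft.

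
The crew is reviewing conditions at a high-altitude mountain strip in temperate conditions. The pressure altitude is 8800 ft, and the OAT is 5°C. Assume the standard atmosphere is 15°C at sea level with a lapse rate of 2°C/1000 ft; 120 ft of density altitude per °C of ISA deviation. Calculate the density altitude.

ISA temperature at 8800 ft = 15 − 2 × (8800/1000) = -2.6°C.
ISA deviation = 5 − (-2.6) = +7.6°C.
Density altitude = 8800 + 120 × (7.6) = 8800 + (+912) = 9712 ft.

9712 ft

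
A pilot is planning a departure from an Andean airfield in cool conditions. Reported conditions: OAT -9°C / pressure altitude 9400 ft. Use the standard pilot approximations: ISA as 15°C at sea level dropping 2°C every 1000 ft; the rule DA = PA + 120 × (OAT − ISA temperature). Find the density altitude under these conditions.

ISA temperature at 9400 ft = 15 − 2 × (9400/1000) = -3.8°C.
ISA deviation = -9 − (-3.8) = -5.2°C.
Density altitude = 9400 + 120 × (-5.2) = 9400 + (-624) = 8776 ft.

8776 ft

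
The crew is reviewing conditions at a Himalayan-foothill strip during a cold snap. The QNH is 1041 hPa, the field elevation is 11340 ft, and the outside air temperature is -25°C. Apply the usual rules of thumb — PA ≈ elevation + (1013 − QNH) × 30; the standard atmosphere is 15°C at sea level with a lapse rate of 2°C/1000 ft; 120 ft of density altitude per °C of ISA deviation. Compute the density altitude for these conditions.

Pressure altitude = 11340 + (1013 − 1041) × 30 = 11340 + (-840) = 10500 ft.
ISA temperature at 10500 ft = 15 − 2 × (10500/1000) = -6°C.
ISA deviation = -25 − (-6) = -19°C.
Density altitude = 10500 + 120 × (-19) = 8220 ft.

8220 ft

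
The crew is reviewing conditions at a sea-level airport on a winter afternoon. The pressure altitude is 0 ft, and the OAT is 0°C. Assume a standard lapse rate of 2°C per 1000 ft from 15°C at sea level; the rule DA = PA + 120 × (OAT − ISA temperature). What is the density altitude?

ISA temperature at 0 ft = 15 − 2 × (0/1000) = 15°C.
ISA deviation = 0 − 15 = -15°C.
Density altitude = 0 + 120 × (-15) = 0 + (-1800) = -1800 ft.

-1800 ft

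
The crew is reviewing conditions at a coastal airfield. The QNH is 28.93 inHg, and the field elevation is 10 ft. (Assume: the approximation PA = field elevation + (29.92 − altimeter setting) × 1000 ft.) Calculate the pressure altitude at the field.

Pressure correction = (29.92 − 28.93) × 1000 = +990 ft.
Pressure altitude = 10 + (+990) = 1000 ft.

1000 ft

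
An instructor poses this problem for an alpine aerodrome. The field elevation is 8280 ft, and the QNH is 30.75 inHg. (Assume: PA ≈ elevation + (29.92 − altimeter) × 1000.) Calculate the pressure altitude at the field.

Pressure correction = (29.92 − 30.75) × 1000 = -830 ft.
Pressure altitude = 8280 + (-830) = 7450 ft.

7450 ft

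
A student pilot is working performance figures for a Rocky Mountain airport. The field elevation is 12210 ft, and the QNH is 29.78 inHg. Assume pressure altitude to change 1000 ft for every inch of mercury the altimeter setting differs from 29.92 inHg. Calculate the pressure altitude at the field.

Pressure correction = (29.92 − 29.78) × 1000 = +140 ft.
Pressure altitude = 12210 + (+140) = 12350 ft.

12350 ft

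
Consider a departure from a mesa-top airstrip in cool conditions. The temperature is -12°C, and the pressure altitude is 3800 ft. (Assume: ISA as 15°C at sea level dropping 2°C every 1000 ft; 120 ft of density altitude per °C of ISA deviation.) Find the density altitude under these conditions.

1472 ft

ISA temperature at 3800 ft = 15 − 2 × (3800/1000) = 7.4°C.
ISA deviation = -12 − 7.4 = -19.4°C.
Density altitude = 3800 + 120 × (-19.4) = 3800 + (-2328) = 1472 ft.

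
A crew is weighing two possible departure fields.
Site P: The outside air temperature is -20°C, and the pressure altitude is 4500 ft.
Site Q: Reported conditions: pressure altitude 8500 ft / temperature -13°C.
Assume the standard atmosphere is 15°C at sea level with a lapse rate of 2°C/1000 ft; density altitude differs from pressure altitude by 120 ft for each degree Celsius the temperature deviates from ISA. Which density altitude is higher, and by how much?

Site Q by 5800 ft

Site P: ISA temp = 6°C, deviation -26°C, DA = 4500 + 120 × (-26) = 1380 ft.
Site Q: ISA temp = -2°C, deviation -11°C, DA = 8500 + 120 × (-11) = 7180 ft.
Site Q is higher by 7180 − 1380 = 5800 ft.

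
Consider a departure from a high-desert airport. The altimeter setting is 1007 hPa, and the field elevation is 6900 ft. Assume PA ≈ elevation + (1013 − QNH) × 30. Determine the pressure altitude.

Pressure correction = (1013 − 1007) × 30 = +180 ft.
Pressure altitude = 6900 + (+180) = 7080 ft.

7080 ft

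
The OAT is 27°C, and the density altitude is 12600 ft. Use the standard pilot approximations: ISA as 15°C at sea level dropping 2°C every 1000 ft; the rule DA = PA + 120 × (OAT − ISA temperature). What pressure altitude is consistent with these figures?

DA = PA + 120 × (OAT − (15 − 2·PA/1000)) = PA + 120·OAT − 1800 + 0.24·PA = 1.24·PA + 120·OAT − 1800.
So 1.24·PA = 12600 − 120 × 27 + 1800 = 11160.
PA = 11160 / 1.24 = 9000 ft.

9000 ft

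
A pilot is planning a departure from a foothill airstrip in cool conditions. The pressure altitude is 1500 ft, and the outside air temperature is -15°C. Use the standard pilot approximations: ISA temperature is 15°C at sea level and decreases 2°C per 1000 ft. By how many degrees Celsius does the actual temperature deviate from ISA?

ISA-27°C

ISA temperature at 1500 ft = 15 − 2 × (1500/1000) = 12°C.
Deviation = OAT − ISA = -15 − 12 = -27°C.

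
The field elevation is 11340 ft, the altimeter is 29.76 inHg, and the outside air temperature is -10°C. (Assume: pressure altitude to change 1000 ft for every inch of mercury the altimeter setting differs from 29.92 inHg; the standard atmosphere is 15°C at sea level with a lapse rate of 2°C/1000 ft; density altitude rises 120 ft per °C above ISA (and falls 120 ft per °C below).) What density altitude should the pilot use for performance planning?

11260 ft

Pressure altitude = 11340 + (29.92 − 29.76) × 1000 = 11340 + (+160) = 11500 ft.
ISA temperature at 11500 ft = 15 − 2 × (11500/1000) = -8°C.
ISA deviation = -10 − (-8) = -2°C.
Density altitude = 11500 + 120 × (-2) = 11260 ft.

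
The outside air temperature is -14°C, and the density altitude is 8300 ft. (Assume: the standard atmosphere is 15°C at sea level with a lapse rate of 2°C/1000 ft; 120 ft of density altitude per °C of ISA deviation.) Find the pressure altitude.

9500 ft

DA = PA + 120 × (OAT − (15 − 2·PA/1000)) = PA + 120·OAT − 1800 + 0.24·PA = 1.24·PA + 120·OAT − 1800.
So 1.24·PA = 8300 − 120 × (-14) + 1800 = 11780.
PA = 11780 / 1.24 = 9500 ft.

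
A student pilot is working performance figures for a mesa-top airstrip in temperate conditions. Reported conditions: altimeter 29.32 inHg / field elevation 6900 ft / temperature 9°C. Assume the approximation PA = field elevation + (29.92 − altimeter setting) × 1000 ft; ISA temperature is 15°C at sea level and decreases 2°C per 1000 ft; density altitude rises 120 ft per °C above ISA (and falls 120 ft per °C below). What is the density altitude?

8580 ft

Pressure altitude = 6900 + (29.92 − 29.32) × 1000 = 6900 + (+600) = 7500 ft.
ISA temperature at 7500 ft = 15 − 2 × (7500/1000) = 0°C.
ISA deviation = 9 − 0 = +9°C.
Density altitude = 7500 + 120 × (9) = 8580 ft.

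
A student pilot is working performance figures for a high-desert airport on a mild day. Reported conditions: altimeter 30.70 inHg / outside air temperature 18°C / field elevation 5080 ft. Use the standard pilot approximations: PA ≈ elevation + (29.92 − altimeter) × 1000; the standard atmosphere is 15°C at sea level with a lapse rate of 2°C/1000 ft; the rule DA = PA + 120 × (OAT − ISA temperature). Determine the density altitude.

5692 ft

Pressure altitude = 5080 + (29.92 − 30.70) × 1000 = 5080 + (-780) = 4300 ft.
ISA temperature at 4300 ft = 15 − 2 × (4300/1000) = 6.4°C.
ISA deviation = 18 − 6.4 = +11.6°C.
Density altitude = 4300 + 120 × (11.6) = 5692 ft.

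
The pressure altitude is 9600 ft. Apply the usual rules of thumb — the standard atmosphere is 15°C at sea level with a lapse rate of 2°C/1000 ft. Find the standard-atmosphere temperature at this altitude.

ISA temperature = 15 − 2 × (9600/1000) = 15 − 19.2 = -4.2°C.

-4.2°C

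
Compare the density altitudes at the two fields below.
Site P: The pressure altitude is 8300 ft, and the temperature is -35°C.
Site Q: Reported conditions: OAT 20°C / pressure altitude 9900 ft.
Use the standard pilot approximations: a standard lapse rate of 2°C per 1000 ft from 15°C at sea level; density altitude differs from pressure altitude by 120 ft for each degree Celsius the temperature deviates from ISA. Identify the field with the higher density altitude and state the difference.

Site Q by 8584 ft

Site P: ISA temp = -1.6°C, deviation -33.4°C, DA = 8300 + 120 × (-33.4) = 4292 ft.
Site Q: ISA temp = -4.8°C, deviation +24.8°C, DA = 9900 + 120 × 24.8 = 12876 ft.
Site Q is higher by 12876 − 4292 = 8584 ft.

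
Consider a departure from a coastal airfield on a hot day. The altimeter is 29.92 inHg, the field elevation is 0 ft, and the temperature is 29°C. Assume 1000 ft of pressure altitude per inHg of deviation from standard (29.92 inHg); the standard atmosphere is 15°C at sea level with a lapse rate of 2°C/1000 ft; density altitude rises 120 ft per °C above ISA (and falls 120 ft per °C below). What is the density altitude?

1680 ft

Pressure altitude = 0 + (29.92 − 29.92) × 1000 = 0 + (0) = 0 ft.
ISA temperature at 0 ft = 15 − 2 × (0/1000) = 15°C.
ISA deviation = 29 − 15 = +14°C.
Density altitude = 0 + 120 × (14) = 1680 ft.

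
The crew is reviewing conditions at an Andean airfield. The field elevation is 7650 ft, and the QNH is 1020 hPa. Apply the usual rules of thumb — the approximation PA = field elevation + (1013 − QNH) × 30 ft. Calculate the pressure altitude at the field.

Pressure correction = (1013 − 1020) × 30 = -210 ft.
Pressure altitude = 7650 + (-210) = 7440 ft.

7440 ft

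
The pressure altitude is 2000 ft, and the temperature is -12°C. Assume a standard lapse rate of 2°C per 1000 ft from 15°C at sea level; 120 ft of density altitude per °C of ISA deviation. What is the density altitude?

ISA temperature at 2000 ft = 15 − 2 × (2000/1000) = 11°C.
ISA deviation = -12 − 11 = -23°C.
Density altitude = 2000 + 120 × (-23) = 2000 + (-2760) = -760 ft.

-760 ft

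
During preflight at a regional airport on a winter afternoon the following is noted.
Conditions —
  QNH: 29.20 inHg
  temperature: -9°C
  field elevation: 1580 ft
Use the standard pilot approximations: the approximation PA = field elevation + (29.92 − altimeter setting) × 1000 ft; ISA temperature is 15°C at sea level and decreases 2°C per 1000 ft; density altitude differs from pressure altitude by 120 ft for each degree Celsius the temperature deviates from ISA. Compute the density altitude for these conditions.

Pressure altitude = 1580 + (29.92 − 29.20) × 1000 = 1580 + (+720) = 2300 ft.
ISA temperature at 2300 ft = 15 − 2 × (2300/1000) = 10.4°C.
ISA deviation = -9 − 10.4 = -19.4°C.
Density altitude = 2300 + 120 × (-19.4) = -28 ft.

-28 ft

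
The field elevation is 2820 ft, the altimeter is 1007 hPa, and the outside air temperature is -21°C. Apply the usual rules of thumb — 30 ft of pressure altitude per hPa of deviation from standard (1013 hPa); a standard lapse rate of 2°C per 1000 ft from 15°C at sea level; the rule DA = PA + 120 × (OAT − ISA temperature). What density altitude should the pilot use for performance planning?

-600 ft

Pressure altitude = 2820 + (1013 − 1007) × 30 = 2820 + (+180) = 3000 ft.
ISA temperature at 3000 ft = 15 − 2 × (3000/1000) = 9°C.
ISA deviation = -21 − 9 = -30°C.
Density altitude = 3000 + 120 × (-30) = -600 ft.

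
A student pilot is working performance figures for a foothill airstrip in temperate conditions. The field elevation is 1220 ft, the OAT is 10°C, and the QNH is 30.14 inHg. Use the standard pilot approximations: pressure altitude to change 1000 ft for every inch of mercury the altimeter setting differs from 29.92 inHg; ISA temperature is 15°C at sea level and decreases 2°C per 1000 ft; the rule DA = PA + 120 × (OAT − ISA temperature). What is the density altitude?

640 ft

Pressure altitude = 1220 + (29.92 − 30.14) × 1000 = 1220 + (-220) = 1000 ft.
ISA temperature at 1000 ft = 15 − 2 × (1000/1000) = 13°C.
ISA deviation = 10 − 13 = -3°C.
Density altitude = 1000 + 120 × (-3) = 640 ft.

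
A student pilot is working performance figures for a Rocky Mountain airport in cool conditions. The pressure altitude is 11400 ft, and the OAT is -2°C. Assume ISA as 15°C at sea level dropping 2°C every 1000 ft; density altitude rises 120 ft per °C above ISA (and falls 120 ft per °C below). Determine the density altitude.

ISA temperature at 11400 ft = 15 − 2 × (11400/1000) = -7.8°C.
ISA deviation = -2 − (-7.8) = +5.8°C.
Density altitude = 11400 + 120 × (5.8) = 11400 + (+696) = 12096 ft.

12096 ft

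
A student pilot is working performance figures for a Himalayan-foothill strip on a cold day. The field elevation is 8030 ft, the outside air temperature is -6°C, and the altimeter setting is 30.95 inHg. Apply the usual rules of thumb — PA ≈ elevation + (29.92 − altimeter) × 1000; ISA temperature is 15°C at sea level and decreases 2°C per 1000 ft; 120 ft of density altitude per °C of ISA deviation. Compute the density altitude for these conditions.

6160 ft

Pressure altitude = 8030 + (29.92 − 30.95) × 1000 = 8030 + (-1030) = 7000 ft.
ISA temperature at 7000 ft = 15 − 2 × (7000/1000) = 1°C.
ISA deviation = -6 − 1 = -7°C.
Density altitude = 7000 + 120 × (-7) = 6160 ft.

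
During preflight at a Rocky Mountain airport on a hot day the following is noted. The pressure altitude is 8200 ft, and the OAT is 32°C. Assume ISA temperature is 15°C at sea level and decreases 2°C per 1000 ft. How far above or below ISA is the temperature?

ISA+33.4°C

ISA temperature at 8200 ft = 15 − 2 × (8200/1000) = -1.4°C.
Deviation = OAT − ISA = 32 − (-1.4) = +33.4°C.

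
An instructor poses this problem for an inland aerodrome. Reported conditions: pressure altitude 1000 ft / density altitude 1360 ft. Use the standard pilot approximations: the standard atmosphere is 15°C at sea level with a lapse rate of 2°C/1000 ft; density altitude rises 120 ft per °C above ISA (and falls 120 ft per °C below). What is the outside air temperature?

Density altitude − pressure altitude = 1360 − 1000 = +360 ft.
At 120 ft/°C that is an ISA deviation of 360/120 = +3°C.
ISA temperature at 1000 ft = 15 − 2 × (1000/1000) = 13°C.
OAT = ISA + deviation = 13 + (+3) = 16°C.

16°C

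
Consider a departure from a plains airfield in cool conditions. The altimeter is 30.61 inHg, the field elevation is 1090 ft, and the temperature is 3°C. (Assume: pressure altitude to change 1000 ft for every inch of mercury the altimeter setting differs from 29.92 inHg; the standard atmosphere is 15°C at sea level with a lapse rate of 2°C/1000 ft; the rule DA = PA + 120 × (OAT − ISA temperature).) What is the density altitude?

-944 ft

Pressure altitude = 1090 + (29.92 − 30.61) × 1000 = 1090 + (-690) = 400 ft.
ISA temperature at 400 ft = 15 − 2 × (400/1000) = 14.2°C.
ISA deviation = 3 − 14.2 = -11.2°C.
Density altitude = 400 + 120 × (-11.2) = -944 ft.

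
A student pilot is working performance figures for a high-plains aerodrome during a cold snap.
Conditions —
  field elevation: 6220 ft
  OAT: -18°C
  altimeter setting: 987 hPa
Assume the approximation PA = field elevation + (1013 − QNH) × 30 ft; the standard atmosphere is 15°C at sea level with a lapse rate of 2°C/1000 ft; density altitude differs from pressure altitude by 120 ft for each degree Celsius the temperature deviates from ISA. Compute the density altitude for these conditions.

Pressure altitude = 6220 + (1013 − 987) × 30 = 6220 + (+780) = 7000 ft.
ISA temperature at 7000 ft = 15 − 2 × (7000/1000) = 1°C.
ISA deviation = -18 − 1 = -19°C.
Density altitude = 7000 + 120 × (-19) = 4720 ft.

4720 ft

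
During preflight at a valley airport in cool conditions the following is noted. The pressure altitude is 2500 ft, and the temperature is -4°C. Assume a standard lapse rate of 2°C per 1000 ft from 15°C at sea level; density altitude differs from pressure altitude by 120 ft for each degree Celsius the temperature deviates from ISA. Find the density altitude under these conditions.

ISA temperature at 2500 ft = 15 − 2 × (2500/1000) = 10°C.
ISA deviation = -4 − 10 = -14°C.
Density altitude = 2500 + 120 × (-14) = 2500 + (-1680) = 820 ft.

820 ft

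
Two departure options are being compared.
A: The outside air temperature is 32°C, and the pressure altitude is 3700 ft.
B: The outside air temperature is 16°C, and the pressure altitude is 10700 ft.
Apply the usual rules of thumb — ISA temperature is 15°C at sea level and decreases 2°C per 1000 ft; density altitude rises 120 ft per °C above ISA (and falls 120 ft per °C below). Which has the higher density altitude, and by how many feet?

B by 6760 ft

A: ISA temp = 7.6°C, deviation +24.4°C, DA = 3700 + 120 × 24.4 = 6628 ft.
B: ISA temp = -6.4°C, deviation +22.4°C, DA = 10700 + 120 × 22.4 = 13388 ft.
B is higher by 13388 − 6628 = 6760 ft.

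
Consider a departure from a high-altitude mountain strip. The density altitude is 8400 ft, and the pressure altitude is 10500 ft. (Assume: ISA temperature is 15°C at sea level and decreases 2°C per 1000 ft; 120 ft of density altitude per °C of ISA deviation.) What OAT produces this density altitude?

Density altitude − pressure altitude = 8400 − 10500 = -2100 ft.
At 120 ft/°C that is an ISA deviation of -2100/120 = -17.5°C.
ISA temperature at 10500 ft = 15 − 2 × (10500/1000) = -6°C.
OAT = ISA + deviation = -6 + (-17.5) = -23.5°C.

-23.5°C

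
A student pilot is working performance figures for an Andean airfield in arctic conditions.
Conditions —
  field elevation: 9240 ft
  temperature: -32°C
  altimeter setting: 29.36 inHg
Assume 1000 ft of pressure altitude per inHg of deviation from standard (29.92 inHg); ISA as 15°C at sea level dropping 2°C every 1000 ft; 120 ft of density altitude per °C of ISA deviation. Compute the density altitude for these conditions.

6512 ft

Pressure altitude = 9240 + (29.92 − 29.36) × 1000 = 9240 + (+560) = 9800 ft.
ISA temperature at 9800 ft = 15 − 2 × (9800/1000) = -4.6°C.
ISA deviation = -32 − (-4.6) = -27.4°C.
Density altitude = 9800 + 120 × (-27.4) = 6512 ft.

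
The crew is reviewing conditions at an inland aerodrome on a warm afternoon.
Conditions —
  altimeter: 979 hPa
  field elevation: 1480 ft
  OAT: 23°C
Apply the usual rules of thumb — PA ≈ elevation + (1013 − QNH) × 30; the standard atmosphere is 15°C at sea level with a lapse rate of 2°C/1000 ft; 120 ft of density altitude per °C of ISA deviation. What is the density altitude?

4060 ft

Pressure altitude = 1480 + (1013 − 979) × 30 = 1480 + (+1020) = 2500 ft.
ISA temperature at 2500 ft = 15 − 2 × (2500/1000) = 10°C.
ISA deviation = 23 − 10 = +13°C.
Density altitude = 2500 + 120 × (13) = 4060 ft.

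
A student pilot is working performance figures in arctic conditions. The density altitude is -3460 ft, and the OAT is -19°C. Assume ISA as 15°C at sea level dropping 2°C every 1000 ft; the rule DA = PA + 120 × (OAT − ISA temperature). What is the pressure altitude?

500 ft

DA = PA + 120 × (OAT − (15 − 2·PA/1000)) = PA + 120·OAT − 1800 + 0.24·PA = 1.24·PA + 120·OAT − 1800.
So 1.24·PA = -3460 − 120 × (-19) + 1800 = 620.
PA = 620 / 1.24 = 500 ft.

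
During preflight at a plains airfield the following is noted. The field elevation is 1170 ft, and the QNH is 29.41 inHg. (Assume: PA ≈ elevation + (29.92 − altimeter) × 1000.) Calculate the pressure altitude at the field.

Pressure correction = (29.92 − 29.41) × 1000 = +510 ft.
Pressure altitude = 1170 + (+510) = 1680 ft.

1680 ft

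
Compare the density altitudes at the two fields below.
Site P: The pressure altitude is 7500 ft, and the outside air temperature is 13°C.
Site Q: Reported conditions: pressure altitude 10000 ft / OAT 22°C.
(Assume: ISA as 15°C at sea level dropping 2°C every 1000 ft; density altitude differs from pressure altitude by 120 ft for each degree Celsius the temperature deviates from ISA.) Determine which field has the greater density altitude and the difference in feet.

Site P: ISA temp = 0°C, deviation +13°C, DA = 7500 + 120 × 13 = 9060 ft.
Site Q: ISA temp = -5°C, deviation +27°C, DA = 10000 + 120 × 27 = 13240 ft.
Site Q is higher by 13240 − 9060 = 4180 ft.

Site Q by 4180 ft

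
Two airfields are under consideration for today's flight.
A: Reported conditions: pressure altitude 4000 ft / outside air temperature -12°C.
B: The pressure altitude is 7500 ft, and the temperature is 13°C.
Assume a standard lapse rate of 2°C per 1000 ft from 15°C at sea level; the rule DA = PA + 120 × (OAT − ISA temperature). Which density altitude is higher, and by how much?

B by 7340 ft

A: ISA temp = 7°C, deviation -19°C, DA = 4000 + 120 × (-19) = 1720 ft.
B: ISA temp = 0°C, deviation +13°C, DA = 7500 + 120 × 13 = 9060 ft.
B is higher by 9060 − 1720 = 7340 ft.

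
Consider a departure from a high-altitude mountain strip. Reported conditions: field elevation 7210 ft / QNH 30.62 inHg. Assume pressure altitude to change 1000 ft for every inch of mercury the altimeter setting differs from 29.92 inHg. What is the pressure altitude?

6510 ft

Pressure correction = (29.92 − 30.62) × 1000 = -700 ft.
Pressure altitude = 7210 + (-700) = 6510 ft.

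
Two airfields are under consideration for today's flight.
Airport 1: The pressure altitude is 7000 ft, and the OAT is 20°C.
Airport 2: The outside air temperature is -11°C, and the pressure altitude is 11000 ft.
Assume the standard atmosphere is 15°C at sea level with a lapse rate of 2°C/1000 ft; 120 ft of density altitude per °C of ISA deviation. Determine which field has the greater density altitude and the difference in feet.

Airport 2 by 1240 ft

Airport 1: ISA temp = 1°C, deviation +19°C, DA = 7000 + 120 × 19 = 9280 ft.
Airport 2: ISA temp = -7°C, deviation -4°C, DA = 11000 + 120 × (-4) = 10520 ft.
Airport 2 is higher by 10520 − 9280 = 1240 ft.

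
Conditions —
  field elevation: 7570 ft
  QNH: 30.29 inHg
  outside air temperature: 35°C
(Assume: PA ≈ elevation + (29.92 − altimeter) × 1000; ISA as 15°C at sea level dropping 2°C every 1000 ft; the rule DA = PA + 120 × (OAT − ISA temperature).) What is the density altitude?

Pressure altitude = 7570 + (29.92 − 30.29) × 1000 = 7570 + (-370) = 7200 ft.
ISA temperature at 7200 ft = 15 − 2 × (7200/1000) = 0.6°C.
ISA deviation = 35 − 0.6 = +34.4°C.
Density altitude = 7200 + 120 × (34.4) = 11328 ft.

11328 ft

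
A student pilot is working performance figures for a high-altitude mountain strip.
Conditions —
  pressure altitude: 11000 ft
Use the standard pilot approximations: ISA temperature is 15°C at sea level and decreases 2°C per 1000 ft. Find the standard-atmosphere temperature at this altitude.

-7°C

ISA temperature = 15 − 2 × (11000/1000) = 15 − 22 = -7°C.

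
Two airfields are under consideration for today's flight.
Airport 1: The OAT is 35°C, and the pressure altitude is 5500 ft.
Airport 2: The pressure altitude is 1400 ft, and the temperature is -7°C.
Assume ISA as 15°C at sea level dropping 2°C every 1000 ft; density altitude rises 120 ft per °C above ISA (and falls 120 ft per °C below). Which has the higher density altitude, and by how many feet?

Airport 1 by 10124 ft

Airport 1: ISA temp = 4°C, deviation +31°C, DA = 5500 + 120 × 31 = 9220 ft.
Airport 2: ISA temp = 12.2°C, deviation -19.2°C, DA = 1400 + 120 × (-19.2) = -904 ft.
Airport 1 is higher by 9220 − (-904) = 10124 ft.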